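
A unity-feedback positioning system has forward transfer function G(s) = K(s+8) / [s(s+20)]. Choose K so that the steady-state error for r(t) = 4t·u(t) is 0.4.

25

The open loop has one pole at the origin → type 1 system.
K_v = lim_{s→0} s·G(s) = K·8 / (20) = 0.4·K.
e_ss = 4/K_v = 0.4 ⇒ K_v = 10 ⇒ K = 10/0.4 = 25.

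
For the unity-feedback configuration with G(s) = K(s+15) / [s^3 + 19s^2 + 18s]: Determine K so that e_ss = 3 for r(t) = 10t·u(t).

Factoring s from the denominator leaves a polynomial with constant term 18, so the system is type 1.
K_v = lim_{s→0} s·G(s) = K·15 / 18 = (5/6)·K.
e_ss = 10/K_v = 3 ⇒ K_v = 10/3 ⇒ K = (10/3)/(5/6) = 4.

4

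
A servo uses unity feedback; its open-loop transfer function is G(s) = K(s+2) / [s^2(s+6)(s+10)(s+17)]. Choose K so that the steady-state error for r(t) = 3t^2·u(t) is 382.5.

The open loop has two poles at the origin → type 2 system.
K_a = lim_{s→0} s^2·G(s) = K·2 / (6·10·17) = (1/510)·K.
e_ss = 6/K_a = 382.5 ⇒ K_a = 4/255 ⇒ K = (4/255)/(1/510) = 8.

8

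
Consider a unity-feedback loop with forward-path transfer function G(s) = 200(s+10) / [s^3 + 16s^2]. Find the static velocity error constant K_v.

infinity

K_v = lim_{s→0} s·G(s); with 2 poles at the origin the limit diverges, so K_v = ∞.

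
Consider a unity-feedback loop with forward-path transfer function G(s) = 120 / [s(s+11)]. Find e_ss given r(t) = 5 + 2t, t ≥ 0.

G(s) has one factor of s in the denominator, so the system is type 1. Taking each input component in turn:
  • 5: tracked with zero error.
  • 2t: e_ss = 2/K_v with K_v=120/11 → 11/60.
Total e_ss = 11/60.

11/60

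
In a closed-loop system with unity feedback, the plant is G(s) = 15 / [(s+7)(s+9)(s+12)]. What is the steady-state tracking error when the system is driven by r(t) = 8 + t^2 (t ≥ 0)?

System type = 0 (no poles at s=0). By superposition:
  • 8: e_ss = 8/(1+K_p) with K_p=5/252 → 2016/257.
  • t^2: a type-0 system cannot track it, e_ss → ∞.
The unbounded component dominates.

infinity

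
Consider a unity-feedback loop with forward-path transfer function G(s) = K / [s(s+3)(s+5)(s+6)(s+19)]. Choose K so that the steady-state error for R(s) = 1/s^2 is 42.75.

G(s) has one factor of s in the denominator, so the system is type 1.
K_v = lim_{s→0} s·G(s) = K / (3·5·6·19) = (1/1710)·K.
e_ss = 1/K_v = 42.75 ⇒ K_v = 4/171 ⇒ K = (4/171)/(1/1710) = 40.

40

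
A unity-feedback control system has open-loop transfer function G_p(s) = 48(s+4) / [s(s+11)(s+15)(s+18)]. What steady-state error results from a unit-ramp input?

G_p(s) has one factor of s in the denominator, so the system is type 1.
K_v = lim_{s→0} s·G_p(s) = 48·4 / (11·15·18) = 32/495.
e_ss = 1/K_v = 1/(32/495) = 495/32.

495/32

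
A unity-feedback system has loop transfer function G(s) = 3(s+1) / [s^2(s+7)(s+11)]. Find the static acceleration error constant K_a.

3/77

Two free integrators in G(s): this is a type 2 system.
K_a = lim_{s→0} s^2·G(s) = 3·1 / (7·11) = 3/77.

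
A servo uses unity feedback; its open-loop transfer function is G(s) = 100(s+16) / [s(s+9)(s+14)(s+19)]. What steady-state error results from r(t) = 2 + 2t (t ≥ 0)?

System type = 1 (one pole at s=0). By superposition:
  • 2: tracked with zero error.
  • 2t: e_ss = 2/K_v with K_v=800/1197 → 2.9925.
Total e_ss = 2.9925.

2.9925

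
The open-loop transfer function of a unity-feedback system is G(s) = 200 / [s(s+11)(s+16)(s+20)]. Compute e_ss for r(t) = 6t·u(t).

The open loop has one pole at the origin → type 1 system.
K_v = lim_{s→0} s·G(s) = 200 / (11·16·20) = 5/88.
e_ss = 6/K_v = 6/(5/88) = 105.6.

105.6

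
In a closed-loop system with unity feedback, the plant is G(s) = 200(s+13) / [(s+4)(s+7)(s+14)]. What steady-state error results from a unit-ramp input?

infinity

G(s) has no factors of s in the denominator, so the system is type 0.
For a type-0 system K_v = 0, so e_ss to a ramp input is unbounded.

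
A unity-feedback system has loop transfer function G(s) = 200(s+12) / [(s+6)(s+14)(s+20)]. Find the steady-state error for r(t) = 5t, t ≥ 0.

System type = 0 (no poles at s=0).
K_v = lim_{s→0} s·G(s) = 0; the steady-state error to this ramp input grows without bound.

infinity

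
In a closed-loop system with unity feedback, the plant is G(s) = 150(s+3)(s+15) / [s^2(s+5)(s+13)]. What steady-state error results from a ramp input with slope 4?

Two free integrators in G(s): this is a type 2 system.
A type-2 system has K_v = ∞, so it tracks a ramp input with zero steady-state error.

0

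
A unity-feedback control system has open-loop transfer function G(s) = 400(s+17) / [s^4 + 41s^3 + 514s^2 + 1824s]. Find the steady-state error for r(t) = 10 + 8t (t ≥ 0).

Factoring s from the denominator leaves a polynomial with constant term 1824, so the system is type 1. Taking each input component in turn:
  • 10: tracked with zero error.
  • 8t: e_ss = 8/K_v with K_v=425/114 → 912/425.
Total e_ss = 912/425.

912/425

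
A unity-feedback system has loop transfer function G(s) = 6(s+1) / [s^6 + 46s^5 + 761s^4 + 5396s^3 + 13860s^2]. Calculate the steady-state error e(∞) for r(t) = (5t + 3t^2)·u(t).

Lowest-order denominator term is 13860s^2, so the open loop has 2 poles at the origin → type 2 system. Taking each input component in turn:
  • 5t: tracked with zero error.
  • 3t^2: e_ss = 6/K_a with K_a=1/2310 → 13860.
Total e_ss = 13860.

13860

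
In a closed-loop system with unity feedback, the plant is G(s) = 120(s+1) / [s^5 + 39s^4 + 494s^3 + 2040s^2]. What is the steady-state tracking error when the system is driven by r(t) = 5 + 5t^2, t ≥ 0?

The denominator has no term below 2040s^2 — 2 poles at s=0, type 2. Taking each input component in turn:
  • 5: tracked with zero error.
  • 5t^2: e_ss = 10/K_a with K_a=1/17 → 170.
Total e_ss = 170.

170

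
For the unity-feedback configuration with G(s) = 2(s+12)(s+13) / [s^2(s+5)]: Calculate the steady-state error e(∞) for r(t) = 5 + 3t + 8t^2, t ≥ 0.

10/39

G(s) has two factors of s in the denominator, so the system is type 2. By superposition:
  • 5: tracked with zero error.
  • 3t: tracked with zero error.
  • 8t^2: e_ss = 16/K_a with K_a=62.4 → 10/39.
Total e_ss = 10/39.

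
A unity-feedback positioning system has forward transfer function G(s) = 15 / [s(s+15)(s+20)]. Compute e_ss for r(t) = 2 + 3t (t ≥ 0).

One free integrator in G(s): this is a type 1 system. By superposition:
  • 2: tracked with zero error.
  • 3t: e_ss = 3/K_v with K_v=0.05 → 60.
Total e_ss = 60.

60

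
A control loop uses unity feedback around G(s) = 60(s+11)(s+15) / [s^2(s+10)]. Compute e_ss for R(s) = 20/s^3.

System type = 2 (two poles at s=0).
K_a = lim_{s→0} s^2·G(s) = 60·11·15 / (10) = 990.
r(t) = 10t^2 gives R(s) = 20/s^3.
e_ss = 20/K_a = 20/990 = 2/99.

2/99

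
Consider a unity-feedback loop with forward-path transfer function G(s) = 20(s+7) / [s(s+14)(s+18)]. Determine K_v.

One free integrator in G(s): this is a type 1 system.
K_v = lim_{s→0} s·G(s) = 20·7 / (14·18) = 5/9.

5/9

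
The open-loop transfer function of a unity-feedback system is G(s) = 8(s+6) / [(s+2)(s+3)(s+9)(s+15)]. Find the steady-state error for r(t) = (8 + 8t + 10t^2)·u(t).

infinity

The open loop has no poles at the origin → type 0 system. Treating each term separately:
  • 8: e_ss = 8/(1+K_p) with K_p=8/135 → 1080/143.
  • 8t: a type-0 system cannot track it, e_ss → ∞.
  • 10t^2: a type-0 system cannot track it, e_ss → ∞.
The unbounded component dominates.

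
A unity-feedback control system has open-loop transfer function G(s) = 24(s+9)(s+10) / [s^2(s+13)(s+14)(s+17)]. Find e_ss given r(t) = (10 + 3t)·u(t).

0

System type = 2 (two poles at s=0). By superposition:
  • 10: tracked with zero error.
  • 3t: tracked with zero error.
Total e_ss = 0.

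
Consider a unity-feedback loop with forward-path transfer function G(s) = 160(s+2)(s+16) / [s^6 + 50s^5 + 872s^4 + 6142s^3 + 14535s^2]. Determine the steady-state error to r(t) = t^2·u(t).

The denominator has no term below 14535s^2 — 2 poles at s=0, type 2.
K_a = lim_{s→0} s^2·G(s) = 160·2·16 / 14535 = 1024/2907.
r(t) = t^2 gives R(s) = 2/s^3.
e_ss = 2/K_a = 2/(1024/2907) = 2907/512.

2907/512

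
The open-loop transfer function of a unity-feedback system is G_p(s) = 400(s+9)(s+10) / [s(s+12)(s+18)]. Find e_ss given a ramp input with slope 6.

System type = 1 (one pole at s=0).
K_v = lim_{s→0} s·G_p(s) = 400·9·10 / (12·18) = 500/3.
e_ss = 6/K_v = 6/(500/3) = 0.036.

0.036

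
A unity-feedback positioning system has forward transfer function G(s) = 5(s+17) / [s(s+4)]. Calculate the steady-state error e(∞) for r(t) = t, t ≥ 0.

4/85

One free integrator in G(s): this is a type 1 system.
K_v = lim_{s→0} s·G(s) = 5·17 / (4) = 21.25.
e_ss = 1/K_v = 1/21.25 = 4/85.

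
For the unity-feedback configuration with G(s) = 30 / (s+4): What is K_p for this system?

7.5

No free integrators in G(s): this is a type 0 system.
K_p = lim_{s→0} G(s) = 30 / (4) = 7.5.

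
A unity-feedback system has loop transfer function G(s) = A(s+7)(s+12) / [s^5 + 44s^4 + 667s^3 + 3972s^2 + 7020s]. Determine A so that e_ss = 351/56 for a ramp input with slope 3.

Lowest-order denominator term is 7020s, so the open loop has 1 pole at the origin → type 1 system.
K_v = lim_{s→0} s·G(s) = A·7·12 / 7020 = (7/585)·A.
e_ss = 3/K_v = 351/56 ⇒ K_v = 56/117 ⇒ A = (56/117)/(7/585) = 40.

40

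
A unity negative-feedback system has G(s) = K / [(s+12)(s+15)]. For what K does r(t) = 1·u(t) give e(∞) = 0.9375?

12

No free integrators in G(s): this is a type 0 system.
K_p = lim_{s→0} G(s) = K / (12·15) = (1/180)·K.
e_ss = 1/(1 + K_p) = 0.9375 ⇒ 1 + (1/180)·K = 16/15 ⇒ K = 12.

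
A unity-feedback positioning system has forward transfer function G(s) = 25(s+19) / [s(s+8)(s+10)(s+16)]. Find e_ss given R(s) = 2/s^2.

System type = 1 (one pole at s=0).
K_v = lim_{s→0} s·G(s) = 25·19 / (8·10·16) = 95/256.
e_ss = 2/K_v = 2/(95/256) = 512/95.

512/95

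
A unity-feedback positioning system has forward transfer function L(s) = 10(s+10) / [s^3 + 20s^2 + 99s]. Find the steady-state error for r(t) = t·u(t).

0.99

The denominator has no term below 99s — 1 pole at s=0, type 1.
K_v = lim_{s→0} s·L(s) = 10·10 / 99 = 100/99.
e_ss = 1/K_v = 1/(100/99) = 0.99.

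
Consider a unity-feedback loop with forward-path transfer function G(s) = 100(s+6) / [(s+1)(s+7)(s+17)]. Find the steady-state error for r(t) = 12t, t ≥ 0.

infinity

System type = 0 (no poles at s=0).
K_v = lim_{s→0} s·G(s) = 0; the steady-state error to this ramp input grows without bound.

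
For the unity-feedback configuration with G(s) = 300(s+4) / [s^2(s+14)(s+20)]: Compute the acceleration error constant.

Two free integrators in G(s): this is a type 2 system.
K_a = lim_{s→0} s^2·G(s) = 300·4 / (14·20) = 30/7.

30/7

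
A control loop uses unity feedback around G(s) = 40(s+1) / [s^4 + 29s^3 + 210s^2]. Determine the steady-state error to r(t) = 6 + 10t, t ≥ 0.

Factoring s^2 from the denominator leaves a polynomial with constant term 210, so the system is type 2. By superposition:
  • 6: tracked with zero error.
  • 10t: tracked with zero error.
Total e_ss = 0.

0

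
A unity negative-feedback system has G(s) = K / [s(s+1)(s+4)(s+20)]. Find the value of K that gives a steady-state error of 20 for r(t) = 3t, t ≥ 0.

12

System type = 1 (one pole at s=0).
K_v = lim_{s→0} s·G(s) = K / (1·4·20) = 0.0125·K.
e_ss = 3/K_v = 20 ⇒ K_v = 0.15 ⇒ K = 0.15/0.0125 = 12.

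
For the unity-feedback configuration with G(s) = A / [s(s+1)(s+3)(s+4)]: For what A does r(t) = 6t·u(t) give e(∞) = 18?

4

System type = 1 (one pole at s=0).
K_v = lim_{s→0} s·G(s) = A / (1·3·4) = (1/12)·A.
e_ss = 6/K_v = 18 ⇒ K_v = 1/3 ⇒ A = (1/3)/(1/12) = 4.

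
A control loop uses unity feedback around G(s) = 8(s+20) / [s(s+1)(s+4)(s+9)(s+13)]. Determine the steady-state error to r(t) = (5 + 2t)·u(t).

One free integrator in G(s): this is a type 1 system. By superposition:
  • 5: tracked with zero error.
  • 2t: e_ss = 2/K_v with K_v=40/117 → 5.85.
Total e_ss = 5.85.

5.85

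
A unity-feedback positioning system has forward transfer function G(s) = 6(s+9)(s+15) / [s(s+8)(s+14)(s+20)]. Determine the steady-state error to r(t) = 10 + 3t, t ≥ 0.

One free integrator in G(s): this is a type 1 system. Treating each term separately:
  • 10: tracked with zero error.
  • 3t: e_ss = 3/K_v with K_v=81/224 → 224/27.
Total e_ss = 224/27.

224/27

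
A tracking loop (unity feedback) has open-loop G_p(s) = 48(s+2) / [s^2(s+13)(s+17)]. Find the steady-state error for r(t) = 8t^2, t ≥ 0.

221/6

The open loop has two poles at the origin → type 2 system.
K_a = lim_{s→0} s^2·G_p(s) = 48·2 / (13·17) = 96/221.
r(t) = 8t^2 gives R(s) = 16/s^3.
e_ss = 16/K_a = 16/(96/221) = 221/6.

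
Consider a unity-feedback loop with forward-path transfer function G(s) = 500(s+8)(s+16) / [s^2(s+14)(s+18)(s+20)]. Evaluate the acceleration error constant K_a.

800/63

System type = 2 (two poles at s=0).
K_a = lim_{s→0} s^2·G(s) = 500·8·16 / (14·18·20) = 800/63.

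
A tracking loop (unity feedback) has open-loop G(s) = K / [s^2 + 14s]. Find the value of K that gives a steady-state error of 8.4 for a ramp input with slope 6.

10

Factoring s from the denominator leaves a polynomial with constant term 14, so the system is type 1.
K_v = lim_{s→0} s·G(s) = K / 14 = (1/14)·K.
e_ss = 6/K_v = 8.4 ⇒ K_v = 5/7 ⇒ K = (5/7)/(1/14) = 10.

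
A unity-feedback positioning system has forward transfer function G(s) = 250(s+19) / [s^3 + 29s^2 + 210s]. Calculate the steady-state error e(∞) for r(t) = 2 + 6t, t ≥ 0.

126/475

Factoring s from the denominator leaves a polynomial with constant term 210, so the system is type 1. By superposition:
  • 2: tracked with zero error.
  • 6t: e_ss = 6/K_v with K_v=475/21 → 126/475.
Total e_ss = 126/475.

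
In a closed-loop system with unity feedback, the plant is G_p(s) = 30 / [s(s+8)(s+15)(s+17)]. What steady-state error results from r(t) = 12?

System type = 1 (one pole at s=0).
K_p = ∞ for a type-1 system; e_ss to a step is zero.

0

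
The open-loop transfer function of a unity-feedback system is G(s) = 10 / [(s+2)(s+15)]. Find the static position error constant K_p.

1/3

G(s) has no factors of s in the denominator, so the system is type 0.
K_p = lim_{s→0} G(s) = 10 / (2·15) = 1/3.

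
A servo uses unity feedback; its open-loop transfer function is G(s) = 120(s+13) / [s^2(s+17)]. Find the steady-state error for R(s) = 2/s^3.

17/780

Two free integrators in G(s): this is a type 2 system.
K_a = lim_{s→0} s^2·G(s) = 120·13 / (17) = 1560/17.
r(t) = t^2 gives R(s) = 2/s^3.
e_ss = 2/K_a = 2/(1560/17) = 17/780.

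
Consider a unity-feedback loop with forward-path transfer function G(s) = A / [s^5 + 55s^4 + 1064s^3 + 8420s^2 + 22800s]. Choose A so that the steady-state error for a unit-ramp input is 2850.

8

Lowest-order denominator term is 22800s, so the open loop has 1 pole at the origin → type 1 system.
K_v = lim_{s→0} s·G(s) = A / 22800 = (1/22800)·A.
e_ss = 1/K_v = 2850 ⇒ K_v = 1/2850 ⇒ A = (1/2850)/(1/22800) = 8.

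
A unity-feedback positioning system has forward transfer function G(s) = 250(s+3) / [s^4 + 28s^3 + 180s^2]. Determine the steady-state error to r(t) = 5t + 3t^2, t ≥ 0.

Lowest-order denominator term is 180s^2, so the open loop has 2 poles at the origin → type 2 system. Treating each term separately:
  • 5t: tracked with zero error.
  • 3t^2: e_ss = 6/K_a with K_a=25/6 → 1.44.
Total e_ss = 1.44.

1.44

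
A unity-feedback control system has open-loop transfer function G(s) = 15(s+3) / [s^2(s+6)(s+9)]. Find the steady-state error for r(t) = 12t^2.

28.8

Two free integrators in G(s): this is a type 2 system.
K_a = lim_{s→0} s^2·G(s) = 15·3 / (6·9) = 5/6.
r(t) = 12t^2 gives R(s) = 24/s^3.
e_ss = 24/K_a = 24/(5/6) = 28.8.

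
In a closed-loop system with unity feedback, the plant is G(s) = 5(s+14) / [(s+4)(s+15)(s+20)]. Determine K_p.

No free integrators in G(s): this is a type 0 system.
K_p = lim_{s→0} G(s) = 5·14 / (4·15·20) = 7/120.

7/120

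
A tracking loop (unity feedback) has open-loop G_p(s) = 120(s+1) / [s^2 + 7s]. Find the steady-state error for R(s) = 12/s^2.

Factoring s from the denominator leaves a polynomial with constant term 7, so the system is type 1.
K_v = lim_{s→0} s·G_p(s) = 120·1 / 7 = 120/7.
e_ss = 12/K_v = 12/(120/7) = 0.7.

0.7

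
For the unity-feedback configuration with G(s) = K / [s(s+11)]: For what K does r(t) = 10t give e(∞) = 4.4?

One free integrator in G(s): this is a type 1 system.
K_v = lim_{s→0} s·G(s) = K / (11) = (1/11)·K.
e_ss = 10/K_v = 4.4 ⇒ K_v = 25/11 ⇒ K = (25/11)/(1/11) = 25.

25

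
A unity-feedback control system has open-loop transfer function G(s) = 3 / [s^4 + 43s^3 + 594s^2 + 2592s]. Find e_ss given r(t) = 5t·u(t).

4320

Lowest-order denominator term is 2592s, so the open loop has 1 pole at the origin → type 1 system.
K_v = lim_{s→0} s·G(s) = 3 / 2592 = 1/864.
e_ss = 5/K_v = 5/(1/864) = 4320.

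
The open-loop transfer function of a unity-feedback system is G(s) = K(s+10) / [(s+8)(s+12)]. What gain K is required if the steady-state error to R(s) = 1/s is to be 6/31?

System type = 0 (no poles at s=0).
K_p = lim_{s→0} G(s) = K·10 / (8·12) = (5/48)·K.
e_ss = 1/(1 + K_p) = 6/31 ⇒ 1 + (5/48)·K = 31/6 ⇒ K = 40.

40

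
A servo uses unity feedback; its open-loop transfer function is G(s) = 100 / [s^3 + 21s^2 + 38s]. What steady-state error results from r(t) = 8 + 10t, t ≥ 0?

3.8

Lowest-order denominator term is 38s, so the open loop has 1 pole at the origin → type 1 system. By superposition:
  • 8: tracked with zero error.
  • 10t: e_ss = 10/K_v with K_v=50/19 → 3.8.
Total e_ss = 3.8.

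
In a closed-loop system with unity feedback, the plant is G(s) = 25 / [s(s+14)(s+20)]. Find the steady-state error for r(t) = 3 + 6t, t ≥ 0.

The open loop has one pole at the origin → type 1 system. Taking each input component in turn:
  • 3: tracked with zero error.
  • 6t: e_ss = 6/K_v with K_v=5/56 → 67.2.
Total e_ss = 67.2.

67.2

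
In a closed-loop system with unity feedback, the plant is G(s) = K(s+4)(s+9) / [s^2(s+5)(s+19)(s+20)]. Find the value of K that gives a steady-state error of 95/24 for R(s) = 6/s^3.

80

System type = 2 (two poles at s=0).
K_a = lim_{s→0} s^2·G(s) = K·4·9 / (5·19·20) = (9/475)·K.
e_ss = 6/K_a = 95/24 ⇒ K_a = 144/95 ⇒ K = (144/95)/(9/475) = 80.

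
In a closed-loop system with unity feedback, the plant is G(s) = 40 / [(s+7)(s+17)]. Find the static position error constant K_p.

System type = 0 (no poles at s=0).
K_p = lim_{s→0} G(s) = 40 / (7·17) = 40/119.

40/119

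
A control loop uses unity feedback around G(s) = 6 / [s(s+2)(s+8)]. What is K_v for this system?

System type = 1 (one pole at s=0).
K_v = lim_{s→0} s·G(s) = 6 / (2·8) = 0.375.

0.375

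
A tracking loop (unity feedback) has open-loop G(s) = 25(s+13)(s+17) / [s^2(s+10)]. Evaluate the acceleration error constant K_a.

552.5

System type = 2 (two poles at s=0).
K_a = lim_{s→0} s^2·G(s) = 25·13·17 / (10) = 552.5.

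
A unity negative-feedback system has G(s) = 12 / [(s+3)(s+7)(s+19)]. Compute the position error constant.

4/133

No free integrators in G(s): this is a type 0 system.
K_p = lim_{s→0} G(s) = 12 / (3·7·19) = 4/133.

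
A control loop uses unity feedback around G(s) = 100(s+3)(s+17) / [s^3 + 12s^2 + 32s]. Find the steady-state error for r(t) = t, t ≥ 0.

8/1275

Lowest-order denominator term is 32s, so the open loop has 1 pole at the origin → type 1 system.
K_v = lim_{s→0} s·G(s) = 100·3·17 / 32 = 159.375.
e_ss = 1/K_v = 1/159.375 = 8/1275.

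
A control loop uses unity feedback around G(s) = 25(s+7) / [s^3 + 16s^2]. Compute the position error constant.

K_p = lim_{s→0} G(s); with 2 poles at the origin the limit diverges, so K_p = ∞.

infinity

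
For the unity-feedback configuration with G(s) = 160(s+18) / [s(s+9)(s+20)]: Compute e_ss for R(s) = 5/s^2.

0.3125

G(s) has one factor of s in the denominator, so the system is type 1.
K_v = lim_{s→0} s·G(s) = 160·18 / (9·20) = 16.
e_ss = 5/K_v = 5/16 = 0.3125.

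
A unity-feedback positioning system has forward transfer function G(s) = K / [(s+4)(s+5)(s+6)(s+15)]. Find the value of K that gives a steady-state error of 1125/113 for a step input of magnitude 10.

8

The open loop has no poles at the origin → type 0 system.
K_p = lim_{s→0} G(s) = K / (4·5·6·15) = (1/1800)·K.
e_ss = 10/(1 + K_p) = 1125/113 ⇒ 1 + (1/1800)·K = 226/225 ⇒ K = 8.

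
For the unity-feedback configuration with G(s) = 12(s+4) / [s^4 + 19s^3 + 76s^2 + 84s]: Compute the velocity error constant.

The denominator has no term below 84s — 1 pole at s=0, type 1.
K_v = lim_{s→0} s·G(s) = 12·4 / 84 = 4/7.

4/7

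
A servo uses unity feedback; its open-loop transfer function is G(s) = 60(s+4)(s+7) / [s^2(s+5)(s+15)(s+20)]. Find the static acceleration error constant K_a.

1.12

G(s) has two factors of s in the denominator, so the system is type 2.
K_a = lim_{s→0} s^2·G(s) = 60·4·7 / (5·15·20) = 1.12.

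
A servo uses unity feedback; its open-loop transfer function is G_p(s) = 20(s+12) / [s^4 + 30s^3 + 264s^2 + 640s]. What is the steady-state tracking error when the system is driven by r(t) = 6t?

Factoring s from the denominator leaves a polynomial with constant term 640, so the system is type 1.
K_v = lim_{s→0} s·G_p(s) = 20·12 / 640 = 0.375.
e_ss = 6/K_v = 6/0.375 = 16.

16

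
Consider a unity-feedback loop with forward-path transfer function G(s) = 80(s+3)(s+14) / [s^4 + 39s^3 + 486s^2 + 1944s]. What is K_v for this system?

140/81

Factoring s from the denominator leaves a polynomial with constant term 1944, so the system is type 1.
K_v = lim_{s→0} s·G(s) = 80·3·14 / 1944 = 140/81.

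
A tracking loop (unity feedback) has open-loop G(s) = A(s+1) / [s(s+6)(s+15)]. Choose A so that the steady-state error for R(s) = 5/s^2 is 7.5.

G(s) has one factor of s in the denominator, so the system is type 1.
K_v = lim_{s→0} s·G(s) = A·1 / (6·15) = (1/90)·A.
e_ss = 5/K_v = 7.5 ⇒ K_v = 2/3 ⇒ A = (2/3)/(1/90) = 60.

60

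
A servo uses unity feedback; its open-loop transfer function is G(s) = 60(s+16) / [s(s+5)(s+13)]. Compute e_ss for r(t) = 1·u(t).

One free integrator in G(s): this is a type 1 system.
A type-1 system has K_p = ∞, so it tracks a step input with zero steady-state error.

0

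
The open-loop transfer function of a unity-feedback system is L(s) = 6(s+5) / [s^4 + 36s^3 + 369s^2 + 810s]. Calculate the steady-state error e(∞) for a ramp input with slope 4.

108

Lowest-order denominator term is 810s, so the open loop has 1 pole at the origin → type 1 system.
K_v = lim_{s→0} s·L(s) = 6·5 / 810 = 1/27.
e_ss = 4/K_v = 4/(1/27) = 108.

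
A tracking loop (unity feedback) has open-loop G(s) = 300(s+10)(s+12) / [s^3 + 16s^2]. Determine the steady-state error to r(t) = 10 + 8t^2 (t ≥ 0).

8/1125

The denominator has no term below 16s^2 — 2 poles at s=0, type 2. By superposition:
  • 10: tracked with zero error.
  • 8t^2: e_ss = 16/K_a with K_a=2250 → 8/1125.
Total e_ss = 8/1125.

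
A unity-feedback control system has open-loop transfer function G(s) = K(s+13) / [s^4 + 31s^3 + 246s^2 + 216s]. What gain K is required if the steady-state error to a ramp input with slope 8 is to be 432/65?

The denominator has no term below 216s — 1 pole at s=0, type 1.
K_v = lim_{s→0} s·G(s) = K·13 / 216 = (13/216)·K.
e_ss = 8/K_v = 432/65 ⇒ K_v = 65/54 ⇒ K = (65/54)/(13/216) = 20.

20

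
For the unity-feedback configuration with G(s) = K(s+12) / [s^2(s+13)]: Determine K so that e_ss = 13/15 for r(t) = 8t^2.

20

G(s) has two factors of s in the denominator, so the system is type 2.
K_a = lim_{s→0} s^2·G(s) = K·12 / (13) = (12/13)·K.
e_ss = 16/K_a = 13/15 ⇒ K_a = 240/13 ⇒ K = (240/13)/(12/13) = 20.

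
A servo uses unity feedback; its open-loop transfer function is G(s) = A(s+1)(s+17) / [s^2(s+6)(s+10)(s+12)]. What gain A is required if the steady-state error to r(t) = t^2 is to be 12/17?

Two free integrators in G(s): this is a type 2 system.
K_a = lim_{s→0} s^2·G(s) = A·1·17 / (6·10·12) = (17/720)·A.
e_ss = 2/K_a = 12/17 ⇒ K_a = 17/6 ⇒ A = (17/6)/(17/720) = 120.

120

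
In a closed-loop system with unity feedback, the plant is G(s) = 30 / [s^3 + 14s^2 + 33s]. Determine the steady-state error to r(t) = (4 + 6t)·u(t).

6.6

Lowest-order denominator term is 33s, so the open loop has 1 pole at the origin → type 1 system. Treating each term separately:
  • 4: tracked with zero error.
  • 6t: e_ss = 6/K_v with K_v=10/11 → 6.6.
Total e_ss = 6.6.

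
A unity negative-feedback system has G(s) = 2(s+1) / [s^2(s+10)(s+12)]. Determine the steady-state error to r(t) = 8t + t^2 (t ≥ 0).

120

Two free integrators in G(s): this is a type 2 system. Taking each input component in turn:
  • 8t: tracked with zero error.
  • t^2: e_ss = 2/K_a with K_a=1/60 → 120.
Total e_ss = 120.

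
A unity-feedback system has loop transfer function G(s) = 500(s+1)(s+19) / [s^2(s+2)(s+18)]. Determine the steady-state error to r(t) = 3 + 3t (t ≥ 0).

System type = 2 (two poles at s=0). Treating each term separately:
  • 3: tracked with zero error.
  • 3t: tracked with zero error.
Total e_ss = 0.

0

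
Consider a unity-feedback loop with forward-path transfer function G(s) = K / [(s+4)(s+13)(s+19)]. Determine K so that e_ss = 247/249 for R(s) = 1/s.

8

No free integrators in G(s): this is a type 0 system.
K_p = lim_{s→0} G(s) = K / (4·13·19) = (1/988)·K.
e_ss = 1/(1 + K_p) = 247/249 ⇒ 1 + (1/988)·K = 249/247 ⇒ K = 8.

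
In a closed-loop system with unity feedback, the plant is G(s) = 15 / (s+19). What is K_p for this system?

15/19

No free integrators in G(s): this is a type 0 system.
K_p = lim_{s→0} G(s) = 15 / (19) = 15/19.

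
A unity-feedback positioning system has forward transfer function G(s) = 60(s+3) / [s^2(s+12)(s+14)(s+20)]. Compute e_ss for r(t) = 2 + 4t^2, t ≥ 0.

The open loop has two poles at the origin → type 2 system. Treating each term separately:
  • 2: tracked with zero error.
  • 4t^2: e_ss = 8/K_a with K_a=3/56 → 448/3.
Total e_ss = 448/3.

448/3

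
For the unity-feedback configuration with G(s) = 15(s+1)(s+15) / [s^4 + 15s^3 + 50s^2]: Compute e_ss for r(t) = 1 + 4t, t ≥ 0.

The denominator has no term below 50s^2 — 2 poles at s=0, type 2. By superposition:
  • 1: tracked with zero error.
  • 4t: tracked with zero error.
Total e_ss = 0.

0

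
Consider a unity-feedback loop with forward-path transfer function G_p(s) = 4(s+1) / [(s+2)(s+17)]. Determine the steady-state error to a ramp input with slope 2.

infinity

G_p(s) has no factors of s in the denominator, so the system is type 0.
K_v = lim_{s→0} s·G_p(s) = 0; the steady-state error to this ramp input grows without bound.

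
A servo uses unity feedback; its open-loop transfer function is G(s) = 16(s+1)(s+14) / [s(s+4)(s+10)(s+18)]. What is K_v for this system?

G(s) has one factor of s in the denominator, so the system is type 1.
K_v = lim_{s→0} s·G(s) = 16·1·14 / (4·10·18) = 14/45.

14/45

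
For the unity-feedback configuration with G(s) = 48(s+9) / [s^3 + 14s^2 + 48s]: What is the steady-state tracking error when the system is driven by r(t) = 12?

The denominator has no term below 48s — 1 pole at s=0, type 1.
A type-1 system has K_p = ∞, so it tracks a step input with zero steady-state error.

0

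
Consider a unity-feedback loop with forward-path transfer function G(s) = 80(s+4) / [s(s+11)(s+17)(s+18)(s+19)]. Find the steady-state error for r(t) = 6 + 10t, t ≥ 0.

One free integrator in G(s): this is a type 1 system. Treating each term separately:
  • 6: tracked with zero error.
  • 10t: e_ss = 10/K_v with K_v=160/31977 → 1998.5625.
Total e_ss = 1998.5625.

1998.5625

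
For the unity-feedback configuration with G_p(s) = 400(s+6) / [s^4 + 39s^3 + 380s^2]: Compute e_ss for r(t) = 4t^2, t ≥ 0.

Lowest-order denominator term is 380s^2, so the open loop has 2 poles at the origin → type 2 system.
K_a = lim_{s→0} s^2·G_p(s) = 400·6 / 380 = 120/19.
r(t) = 4t^2 gives R(s) = 8/s^3.
e_ss = 8/K_a = 8/(120/19) = 19/15.

19/15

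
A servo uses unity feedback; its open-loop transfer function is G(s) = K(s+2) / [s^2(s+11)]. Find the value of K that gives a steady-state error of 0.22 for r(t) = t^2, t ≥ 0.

50

Two free integrators in G(s): this is a type 2 system.
K_a = lim_{s→0} s^2·G(s) = K·2 / (11) = (2/11)·K.
e_ss = 2/K_a = 0.22 ⇒ K_a = 100/11 ⇒ K = (100/11)/(2/11) = 50.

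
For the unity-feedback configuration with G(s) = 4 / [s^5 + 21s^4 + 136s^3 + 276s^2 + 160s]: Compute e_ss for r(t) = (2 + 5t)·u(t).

200

The denominator has no term below 160s — 1 pole at s=0, type 1. Treating each term separately:
  • 2: tracked with zero error.
  • 5t: e_ss = 5/K_v with K_v=0.025 → 200.
Total e_ss = 200.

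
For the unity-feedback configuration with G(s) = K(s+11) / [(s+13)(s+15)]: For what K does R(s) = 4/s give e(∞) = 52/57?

System type = 0 (no poles at s=0).
K_p = lim_{s→0} G(s) = K·11 / (13·15) = (11/195)·K.
e_ss = 4/(1 + K_p) = 52/57 ⇒ 1 + (11/195)·K = 57/13 ⇒ K = 60.

60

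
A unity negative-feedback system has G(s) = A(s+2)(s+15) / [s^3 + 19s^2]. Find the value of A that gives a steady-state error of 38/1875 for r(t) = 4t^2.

250

Lowest-order denominator term is 19s^2, so the open loop has 2 poles at the origin → type 2 system.
K_a = lim_{s→0} s^2·G(s) = A·2·15 / 19 = (30/19)·A.
e_ss = 8/K_a = 38/1875 ⇒ K_a = 7500/19 ⇒ A = (7500/19)/(30/19) = 250.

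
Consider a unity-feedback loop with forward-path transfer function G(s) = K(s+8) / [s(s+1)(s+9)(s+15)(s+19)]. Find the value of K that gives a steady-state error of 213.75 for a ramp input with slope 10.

One free integrator in G(s): this is a type 1 system.
K_v = lim_{s→0} s·G(s) = K·8 / (1·9·15·19) = (8/2565)·K.
e_ss = 10/K_v = 213.75 ⇒ K_v = 8/171 ⇒ K = (8/171)/(8/2565) = 15.

15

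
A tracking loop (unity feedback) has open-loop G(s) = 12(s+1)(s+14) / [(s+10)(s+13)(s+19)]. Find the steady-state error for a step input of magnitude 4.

4940/1319

System type = 0 (no poles at s=0).
K_p = lim_{s→0} G(s) = 12·1·14 / (10·13·19) = 84/1235.
e_ss = 4/(1 + K_p) = 4/(1319/1235) = 4940/1319.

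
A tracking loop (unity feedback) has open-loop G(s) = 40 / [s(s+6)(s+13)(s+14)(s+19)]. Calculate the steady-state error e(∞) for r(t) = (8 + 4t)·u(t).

One free integrator in G(s): this is a type 1 system. By superposition:
  • 8: tracked with zero error.
  • 4t: e_ss = 4/K_v with K_v=10/5187 → 2074.8.
Total e_ss = 2074.8.

2074.8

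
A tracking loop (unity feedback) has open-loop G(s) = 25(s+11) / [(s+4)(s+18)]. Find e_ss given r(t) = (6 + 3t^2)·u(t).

infinity

The open loop has no poles at the origin → type 0 system. Treating each term separately:
  • 6: e_ss = 6/(1+K_p) with K_p=275/72 → 432/347.
  • 3t^2: a type-0 system cannot track it, e_ss → ∞.
The unbounded component dominates.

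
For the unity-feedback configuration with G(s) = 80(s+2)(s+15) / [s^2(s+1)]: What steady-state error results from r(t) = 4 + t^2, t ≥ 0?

1/1200

Two free integrators in G(s): this is a type 2 system. Taking each input component in turn:
  • 4: tracked with zero error.
  • t^2: e_ss = 2/K_a with K_a=2400 → 1/1200.
Total e_ss = 1/1200.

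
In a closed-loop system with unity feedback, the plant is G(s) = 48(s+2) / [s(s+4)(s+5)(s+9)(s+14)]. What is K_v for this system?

The open loop has one pole at the origin → type 1 system.
K_v = lim_{s→0} s·G(s) = 48·2 / (4·5·9·14) = 4/105.

4/105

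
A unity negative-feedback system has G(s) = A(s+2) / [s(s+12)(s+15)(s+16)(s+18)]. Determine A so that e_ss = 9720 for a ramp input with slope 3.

8

The open loop has one pole at the origin → type 1 system.
K_v = lim_{s→0} s·G(s) = A·2 / (12·15·16·18) = (1/25920)·A.
e_ss = 3/K_v = 9720 ⇒ K_v = 1/3240 ⇒ A = (1/3240)/(1/25920) = 8.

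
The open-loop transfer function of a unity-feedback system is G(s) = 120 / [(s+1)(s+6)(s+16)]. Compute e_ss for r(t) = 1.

The open loop has no poles at the origin → type 0 system.
K_p = lim_{s→0} G(s) = 120 / (1·6·16) = 1.25.
e_ss = 1/(1 + K_p) = 1/2.25 = 4/9.

4/9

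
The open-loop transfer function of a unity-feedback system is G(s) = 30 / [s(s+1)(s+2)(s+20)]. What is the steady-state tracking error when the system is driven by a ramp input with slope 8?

System type = 1 (one pole at s=0).
K_v = lim_{s→0} s·G(s) = 30 / (1·2·20) = 0.75.
e_ss = 8/K_v = 8/0.75 = 32/3.

32/3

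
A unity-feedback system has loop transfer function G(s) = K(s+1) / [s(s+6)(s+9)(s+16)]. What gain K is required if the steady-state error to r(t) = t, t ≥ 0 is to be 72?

System type = 1 (one pole at s=0).
K_v = lim_{s→0} s·G(s) = K·1 / (6·9·16) = (1/864)·K.
e_ss = 1/K_v = 72 ⇒ K_v = 1/72 ⇒ K = (1/72)/(1/864) = 12.

12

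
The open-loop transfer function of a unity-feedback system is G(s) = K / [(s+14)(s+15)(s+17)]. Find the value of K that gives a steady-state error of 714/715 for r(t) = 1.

No free integrators in G(s): this is a type 0 system.
K_p = lim_{s→0} G(s) = K / (14·15·17) = (1/3570)·K.
e_ss = 1/(1 + K_p) = 714/715 ⇒ 1 + (1/3570)·K = 715/714 ⇒ K = 5.

5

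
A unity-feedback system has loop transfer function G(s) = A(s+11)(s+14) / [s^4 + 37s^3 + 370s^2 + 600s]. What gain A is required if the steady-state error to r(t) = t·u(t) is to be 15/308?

The denominator has no term below 600s — 1 pole at s=0, type 1.
K_v = lim_{s→0} s·G(s) = A·11·14 / 600 = (77/300)·A.
e_ss = 1/K_v = 15/308 ⇒ K_v = 308/15 ⇒ A = (308/15)/(77/300) = 80.

80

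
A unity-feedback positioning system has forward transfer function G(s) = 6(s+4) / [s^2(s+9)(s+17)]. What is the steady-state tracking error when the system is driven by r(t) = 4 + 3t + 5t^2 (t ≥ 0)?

Two free integrators in G(s): this is a type 2 system. Treating each term separately:
  • 4: tracked with zero error.
  • 3t: tracked with zero error.
  • 5t^2: e_ss = 10/K_a with K_a=8/51 → 63.75.
Total e_ss = 63.75.

63.75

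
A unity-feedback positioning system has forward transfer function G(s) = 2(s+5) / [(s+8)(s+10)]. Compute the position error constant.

0.125

No free integrators in G(s): this is a type 0 system.
K_p = lim_{s→0} G(s) = 2·5 / (8·10) = 0.125.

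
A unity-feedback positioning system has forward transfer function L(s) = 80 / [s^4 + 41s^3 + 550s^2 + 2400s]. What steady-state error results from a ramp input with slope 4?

120

Lowest-order denominator term is 2400s, so the open loop has 1 pole at the origin → type 1 system.
K_v = lim_{s→0} s·L(s) = 80 / 2400 = 1/30.
e_ss = 4/K_v = 4/(1/30) = 120.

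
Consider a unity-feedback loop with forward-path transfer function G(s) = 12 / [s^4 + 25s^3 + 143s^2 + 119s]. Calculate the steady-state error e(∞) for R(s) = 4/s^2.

Factoring s from the denominator leaves a polynomial with constant term 119, so the system is type 1.
K_v = lim_{s→0} s·G(s) = 12 / 119 = 12/119.
e_ss = 4/K_v = 4/(12/119) = 119/3.

119/3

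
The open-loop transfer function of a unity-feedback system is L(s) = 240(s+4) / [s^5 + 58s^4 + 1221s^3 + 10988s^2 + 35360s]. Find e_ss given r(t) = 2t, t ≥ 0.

Lowest-order denominator term is 35360s, so the open loop has 1 pole at the origin → type 1 system.
K_v = lim_{s→0} s·L(s) = 240·4 / 35360 = 6/221.
e_ss = 2/K_v = 2/(6/221) = 221/3.

221/3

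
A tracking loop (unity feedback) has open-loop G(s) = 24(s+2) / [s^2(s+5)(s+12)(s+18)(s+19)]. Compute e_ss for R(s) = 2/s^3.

855

System type = 2 (two poles at s=0).
K_a = lim_{s→0} s^2·G(s) = 24·2 / (5·12·18·19) = 2/855.
r(t) = t^2 gives R(s) = 2/s^3.
e_ss = 2/K_a = 2/(2/855) = 855.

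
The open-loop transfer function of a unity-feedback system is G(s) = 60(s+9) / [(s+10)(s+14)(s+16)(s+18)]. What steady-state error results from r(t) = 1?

System type = 0 (no poles at s=0).
K_p = lim_{s→0} G(s) = 60·9 / (10·14·16·18) = 3/224.
e_ss = 1/(1 + K_p) = 1/(227/224) = 224/227.

224/227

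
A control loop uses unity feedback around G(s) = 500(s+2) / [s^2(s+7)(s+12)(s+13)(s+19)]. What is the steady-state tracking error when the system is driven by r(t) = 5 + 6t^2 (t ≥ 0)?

248.976

The open loop has two poles at the origin → type 2 system. Taking each input component in turn:
  • 5: tracked with zero error.
  • 6t^2: e_ss = 12/K_a with K_a=250/5187 → 248.976.
Total e_ss = 248.976.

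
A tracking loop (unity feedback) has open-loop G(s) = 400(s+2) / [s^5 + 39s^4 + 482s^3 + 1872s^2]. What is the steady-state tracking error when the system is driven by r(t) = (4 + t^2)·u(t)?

Lowest-order denominator term is 1872s^2, so the open loop has 2 poles at the origin → type 2 system. Taking each input component in turn:
  • 4: tracked with zero error.
  • t^2: e_ss = 2/K_a with K_a=50/117 → 4.68.
Total e_ss = 4.68.

4.68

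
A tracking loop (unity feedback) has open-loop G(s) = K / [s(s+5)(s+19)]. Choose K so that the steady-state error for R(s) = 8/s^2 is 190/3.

12

One free integrator in G(s): this is a type 1 system.
K_v = lim_{s→0} s·G(s) = K / (5·19) = (1/95)·K.
e_ss = 8/K_v = 190/3 ⇒ K_v = 12/95 ⇒ K = (12/95)/(1/95) = 12.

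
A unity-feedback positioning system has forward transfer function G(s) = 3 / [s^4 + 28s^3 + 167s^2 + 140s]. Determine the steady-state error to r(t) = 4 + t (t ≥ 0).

140/3

The denominator has no term below 140s — 1 pole at s=0, type 1. Taking each input component in turn:
  • 4: tracked with zero error.
  • t: e_ss = 1/K_v with K_v=3/140 → 140/3.
Total e_ss = 140/3.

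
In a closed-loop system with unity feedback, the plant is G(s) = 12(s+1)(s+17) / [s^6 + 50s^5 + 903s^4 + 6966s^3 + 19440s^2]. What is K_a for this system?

Factoring s^2 from the denominator leaves a polynomial with constant term 19440, so the system is type 2.
K_a = lim_{s→0} s^2·G(s) = 12·1·17 / 19440 = 17/1620.

17/1620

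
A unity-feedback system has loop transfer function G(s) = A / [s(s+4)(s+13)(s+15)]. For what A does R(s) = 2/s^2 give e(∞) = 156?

The open loop has one pole at the origin → type 1 system.
K_v = lim_{s→0} s·G(s) = A / (4·13·15) = (1/780)·A.
e_ss = 2/K_v = 156 ⇒ K_v = 1/78 ⇒ A = (1/78)/(1/780) = 10.

10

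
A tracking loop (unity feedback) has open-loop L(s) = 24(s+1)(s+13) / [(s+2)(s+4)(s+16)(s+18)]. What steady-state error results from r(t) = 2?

The open loop has no poles at the origin → type 0 system.
K_p = lim_{s→0} L(s) = 24·1·13 / (2·4·16·18) = 13/96.
e_ss = 2/(1 + K_p) = 2/(109/96) = 192/109.

192/109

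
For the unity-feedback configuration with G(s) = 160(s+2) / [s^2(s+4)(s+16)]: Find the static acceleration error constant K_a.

5

System type = 2 (two poles at s=0).
K_a = lim_{s→0} s^2·G(s) = 160·2 / (4·16) = 5.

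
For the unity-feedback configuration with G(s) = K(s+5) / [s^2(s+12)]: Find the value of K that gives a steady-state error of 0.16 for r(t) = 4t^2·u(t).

Two free integrators in G(s): this is a type 2 system.
K_a = lim_{s→0} s^2·G(s) = K·5 / (12) = (5/12)·K.
e_ss = 8/K_a = 0.16 ⇒ K_a = 50 ⇒ K = 50/(5/12) = 120.

120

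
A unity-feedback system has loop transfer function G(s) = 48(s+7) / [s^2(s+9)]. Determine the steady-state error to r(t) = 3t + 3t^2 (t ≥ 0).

9/56

The open loop has two poles at the origin → type 2 system. Treating each term separately:
  • 3t: tracked with zero error.
  • 3t^2: e_ss = 6/K_a with K_a=112/3 → 9/56.
Total e_ss = 9/56.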